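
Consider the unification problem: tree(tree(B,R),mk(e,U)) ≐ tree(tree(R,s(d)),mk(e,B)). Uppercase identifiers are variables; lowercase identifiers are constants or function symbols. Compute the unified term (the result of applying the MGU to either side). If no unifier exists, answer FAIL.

Decompose tree/2: tree(B,R) ≐ tree(R,s(d)),  mk(e,U) ≐ mk(e,B).
Decompose tree/2: B ≐ R,  R ≐ s(d).
Bind B := R; substituting into the one remaining equation that mentions B gives: mk(e,U) ≐ mk(e,R).
Bind R := s(d); substituting into the remaining equation gives: mk(e,U) ≐ mk(e,s(d)). Substituting into the earlier binding gives B := s(d).
Decompose mk/2: e ≐ e,  U ≐ s(d).
Delete trivial equation e ≐ e.
Bind U := s(d).
Applying the MGU to either side gives tree(tree(s(d),s(d)),mk(e,s(d))).

tree(tree(s(d),s(d)),mk(e,s(d)))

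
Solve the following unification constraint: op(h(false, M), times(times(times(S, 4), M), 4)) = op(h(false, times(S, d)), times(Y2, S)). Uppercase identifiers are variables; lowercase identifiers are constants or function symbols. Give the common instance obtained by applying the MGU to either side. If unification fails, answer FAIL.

op(h(false, times(4, d)), times(times(times(4, 4), times(4, d)), 4))

Decompose op/2: h(false, M) = h(false, times(S, d)),  times(times(times(S, 4), M), 4) = times(Y2, S).
Decompose h/2: false = false,  M = times(S, d).
Delete trivial equation false = false.
Bind M := times(S, d); substituting into the remaining equation gives: times(times(times(S, 4), times(S, d)), 4) = times(Y2, S).
Decompose times/2: times(times(S, 4), times(S, d)) = Y2,  4 = S.
Bind Y2 := times(times(S, 4), times(S, d)); no other remaining equation mentions Y2.
Bind S := 4. Substituting into the earlier bindings gives M := times(4, d), Y2 := times(times(4, 4), times(4, d)).
Applying the MGU to either side gives op(h(false, times(4, d)), times(times(times(4, 4), times(4, d)), 4)).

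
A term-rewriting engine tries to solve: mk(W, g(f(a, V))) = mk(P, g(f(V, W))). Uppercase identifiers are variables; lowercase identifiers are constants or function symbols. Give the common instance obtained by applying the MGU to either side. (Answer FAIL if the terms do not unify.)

Decompose mk/2: W = P,  g(f(a, V)) = g(f(V, W)).
Bind W := P; substituting into the remaining equation gives: g(f(a, V)) = g(f(V, P)).
Decompose g/1: f(a, V) = f(V, P).
Decompose f/2: a = V,  V = P.
Bind V := a; substituting into the remaining equation gives: a = P.
Bind P := a. Substituting into the earlier binding gives W := a.
Applying the MGU to either side gives mk(a, g(f(a, a))).

mk(a, g(f(a, a)))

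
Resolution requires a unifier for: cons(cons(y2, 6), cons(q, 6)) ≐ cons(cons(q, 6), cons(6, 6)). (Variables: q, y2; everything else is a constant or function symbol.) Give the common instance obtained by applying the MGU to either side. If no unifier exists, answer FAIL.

cons(cons(6, 6), cons(6, 6))

Decompose cons/2: cons(y2, 6) ≐ cons(q, 6),  cons(q, 6) ≐ cons(6, 6).
Decompose cons/2: y2 ≐ q,  6 ≐ 6.
Bind y2 := q; no other remaining equation mentions y2.
Delete trivial equation 6 ≐ 6.
Decompose cons/2: q ≐ 6,  6 ≐ 6.
Bind q := 6; no other remaining equation mentions q. Substituting into the earlier binding gives y2 := 6.
Delete trivial equation 6 ≐ 6.
Applying the MGU to either side gives cons(cons(6, 6), cons(6, 6)).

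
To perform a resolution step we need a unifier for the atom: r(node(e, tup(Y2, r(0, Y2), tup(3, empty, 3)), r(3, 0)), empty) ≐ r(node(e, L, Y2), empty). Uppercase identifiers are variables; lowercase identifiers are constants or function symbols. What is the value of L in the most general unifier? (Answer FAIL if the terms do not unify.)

tup(r(3, 0), r(0, r(3, 0)), tup(3, empty, 3))

Decompose r/2: node(e, tup(Y2, r(0, Y2), tup(3, empty, 3)), r(3, 0)) ≐ node(e, L, Y2),  empty ≐ empty.
Decompose node/3: e ≐ e,  tup(Y2, r(0, Y2), tup(3, empty, 3)) ≐ L,  r(3, 0) ≐ Y2.
Delete trivial equation e ≐ e.
Bind L := tup(Y2, r(0, Y2), tup(3, empty, 3)); no other remaining equation mentions L.
Bind Y2 := r(3, 0); no other remaining equation mentions Y2. Substituting into the earlier binding gives L := tup(r(3, 0), r(0, r(3, 0)), tup(3, empty, 3)).
Delete trivial equation empty ≐ empty.
MGU = { L ↦ tup(r(3, 0), r(0, r(3, 0)), tup(3, empty, 3)), Y2 ↦ r(3, 0) }, so L ↦ tup(r(3, 0), r(0, r(3, 0)), tup(3, empty, 3)).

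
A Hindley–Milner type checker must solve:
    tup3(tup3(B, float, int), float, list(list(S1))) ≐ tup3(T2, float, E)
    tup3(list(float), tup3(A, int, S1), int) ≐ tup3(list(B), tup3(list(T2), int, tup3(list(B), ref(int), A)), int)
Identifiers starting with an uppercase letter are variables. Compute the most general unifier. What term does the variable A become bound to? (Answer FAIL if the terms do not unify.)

Decompose tup3/3: tup3(B, float, int) ≐ T2,  float ≐ float,  list(list(S1)) ≐ E.
Bind T2 := tup3(B, float, int); substituting into the one remaining equation that mentions T2 gives: tup3(list(float), tup3(A, int, S1), int) ≐ tup3(list(B), tup3(list(tup3(B, float, int)), int, tup3(list(B), ref(int), A)), int).
Delete trivial equation float ≐ float.
Bind E := list(list(S1)); no other remaining equation mentions E.
Decompose tup3/3: list(float) ≐ list(B),  tup3(A, int, S1) ≐ tup3(list(tup3(B, float, int)), int, tup3(list(B), ref(int), A)),  int ≐ int.
Decompose list/1: float ≐ B.
Bind B := float; substituting into the one remaining equation that mentions B gives: tup3(A, int, S1) ≐ tup3(list(tup3(float, float, int)), int, tup3(list(float), ref(int), A)). Substituting into the earlier binding gives T2 := tup3(float, float, int).
Decompose tup3/3: A ≐ list(tup3(float, float, int)),  int ≐ int,  S1 ≐ tup3(list(float), ref(int), A).
Bind A := list(tup3(float, float, int)); substituting into the one remaining equation that mentions A gives: S1 ≐ tup3(list(float), ref(int), list(tup3(float, float, int))).
Delete trivial equation int ≐ int.
Bind S1 := tup3(list(float), ref(int), list(tup3(float, float, int))); no other remaining equation mentions S1. Substituting into the earlier binding gives E := list(list(tup3(list(float), ref(int), list(tup3(float, float, int))))).
Delete trivial equation int ≐ int.
MGU = { T2 ↦ tup3(float, float, int), E ↦ list(list(tup3(list(float), ref(int), list(tup3(float, float, int))))), B ↦ float, A ↦ list(tup3(float, float, int)), S1 ↦ tup3(list(float), ref(int), list(tup3(float, float, int))) }, so A ↦ list(tup3(float, float, int)).

list(tup3(float, float, int))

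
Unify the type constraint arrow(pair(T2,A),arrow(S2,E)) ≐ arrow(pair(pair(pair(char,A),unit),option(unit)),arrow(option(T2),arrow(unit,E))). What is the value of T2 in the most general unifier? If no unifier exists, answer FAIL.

Decompose arrow/2: pair(T2,A) ≐ pair(pair(pair(char,A),unit),option(unit)),  arrow(S2,E) ≐ arrow(option(T2),arrow(unit,E)).
Decompose pair/2: T2 ≐ pair(pair(char,A),unit),  A ≐ option(unit).
Bind T2 := pair(pair(char,A),unit); substituting into the one remaining equation that mentions T2 gives: arrow(S2,E) ≐ arrow(option(pair(pair(char,A),unit)),arrow(unit,E)).
Bind A := option(unit); substituting into the remaining equation gives: arrow(S2,E) ≐ arrow(option(pair(pair(char,option(unit)),unit)),arrow(unit,E)). Substituting into the earlier binding gives T2 := pair(pair(char,option(unit)),unit).
Decompose arrow/2: S2 ≐ option(pair(pair(char,option(unit)),unit)),  E ≐ arrow(unit,E).
Bind S2 := option(pair(pair(char,option(unit)),unit)); no other remaining equation mentions S2.
Occurs check fails: E occurs in arrow(unit,E); the equation E ≐ arrow(unit,E) has no finite solution.

FAIL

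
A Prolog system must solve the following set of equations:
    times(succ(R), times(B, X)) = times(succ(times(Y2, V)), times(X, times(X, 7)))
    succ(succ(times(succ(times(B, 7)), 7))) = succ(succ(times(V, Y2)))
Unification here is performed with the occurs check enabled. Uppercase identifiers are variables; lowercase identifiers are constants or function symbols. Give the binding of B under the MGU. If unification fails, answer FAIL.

Decompose times/2: succ(R) = succ(times(Y2, V)),  times(B, X) = times(X, times(X, 7)).
Decompose succ/1: R = times(Y2, V).
Bind R := times(Y2, V); no other remaining equation mentions R.
Decompose times/2: B = X,  X = times(X, 7).
Bind B := X; substituting into the one remaining equation that mentions B gives: succ(succ(times(succ(times(X, 7)), 7))) = succ(succ(times(V, Y2))).
Occurs check fails: X occurs in times(X, 7); the equation X = times(X, 7) has no finite solution.

FAIL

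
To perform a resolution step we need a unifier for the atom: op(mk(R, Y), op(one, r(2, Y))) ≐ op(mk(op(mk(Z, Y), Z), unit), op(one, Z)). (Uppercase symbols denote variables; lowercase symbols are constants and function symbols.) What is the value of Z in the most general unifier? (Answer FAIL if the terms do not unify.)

r(2, unit)

Decompose op/2: mk(R, Y) ≐ mk(op(mk(Z, Y), Z), unit),  op(one, r(2, Y)) ≐ op(one, Z).
Decompose mk/2: R ≐ op(mk(Z, Y), Z),  Y ≐ unit.
Bind R := op(mk(Z, Y), Z); no other remaining equation mentions R.
Bind Y := unit; substituting into the remaining equation gives: op(one, r(2, unit)) ≐ op(one, Z). Substituting into the earlier binding gives R := op(mk(Z, unit), Z).
Decompose op/2: one ≐ one,  r(2, unit) ≐ Z.
Delete trivial equation one ≐ one.
Bind Z := r(2, unit). Substituting into the earlier binding gives R := op(mk(r(2, unit), unit), r(2, unit)).
MGU = { R -> op(mk(r(2, unit), unit), r(2, unit)), Y -> unit, Z -> r(2, unit) }, so Z -> r(2, unit).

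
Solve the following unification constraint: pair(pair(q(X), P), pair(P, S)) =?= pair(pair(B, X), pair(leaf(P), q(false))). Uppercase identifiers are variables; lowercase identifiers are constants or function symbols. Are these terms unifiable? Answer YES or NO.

NO

Decompose pair/2: pair(q(X), P) =?= pair(B, X),  pair(P, S) =?= pair(leaf(P), q(false)).
Decompose pair/2: q(X) =?= B,  P =?= X.
Bind B := q(X); no other remaining equation mentions B.
Bind P := X; substituting into the remaining equation gives: pair(X, S) =?= pair(leaf(X), q(false)).
Decompose pair/2: X =?= leaf(X),  S =?= q(false).
Occurs check fails: X occurs in leaf(X); the equation X =?= leaf(X) has no finite solution.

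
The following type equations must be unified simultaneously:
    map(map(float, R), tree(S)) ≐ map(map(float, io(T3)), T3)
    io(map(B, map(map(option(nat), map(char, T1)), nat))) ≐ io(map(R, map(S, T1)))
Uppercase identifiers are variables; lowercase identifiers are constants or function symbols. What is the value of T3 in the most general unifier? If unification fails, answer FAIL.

tree(map(option(nat), map(char, nat)))

Decompose map/2: map(float, R) ≐ map(float, io(T3)),  tree(S) ≐ T3.
Decompose map/2: float ≐ float,  R ≐ io(T3).
Delete trivial equation float ≐ float.
Bind R := io(T3); substituting into the one remaining equation that mentions R gives: io(map(B, map(map(option(nat), map(char, T1)), nat))) ≐ io(map(io(T3), map(S, T1))).
Bind T3 := tree(S); substituting into the remaining equation gives: io(map(B, map(map(option(nat), map(char, T1)), nat))) ≐ io(map(io(tree(S)), map(S, T1))). Substituting into the earlier binding gives R := io(tree(S)).
Decompose io/1: map(B, map(map(option(nat), map(char, T1)), nat)) ≐ map(io(tree(S)), map(S, T1)).
Decompose map/2: B ≐ io(tree(S)),  map(map(option(nat), map(char, T1)), nat) ≐ map(S, T1).
Bind B := io(tree(S)); no other remaining equation mentions B.
Decompose map/2: map(option(nat), map(char, T1)) ≐ S,  nat ≐ T1.
Bind S := map(option(nat), map(char, T1)); no other remaining equation mentions S. Substituting into the earlier bindings gives R := io(tree(map(option(nat), map(char, T1)))), T3 := tree(map(option(nat), map(char, T1))), B := io(tree(map(option(nat), map(char, T1)))).
Bind T1 := nat. Substituting into the earlier bindings gives R := io(tree(map(option(nat), map(char, nat)))), T3 := tree(map(option(nat), map(char, nat))), B := io(tree(map(option(nat), map(char, nat)))), S := map(option(nat), map(char, nat)).
MGU = { R -> io(tree(map(option(nat), map(char, nat)))), T3 -> tree(map(option(nat), map(char, nat))), B -> io(tree(map(option(nat), map(char, nat)))), S -> map(option(nat), map(char, nat)), T1 -> nat }, so T3 -> tree(map(option(nat), map(char, nat))).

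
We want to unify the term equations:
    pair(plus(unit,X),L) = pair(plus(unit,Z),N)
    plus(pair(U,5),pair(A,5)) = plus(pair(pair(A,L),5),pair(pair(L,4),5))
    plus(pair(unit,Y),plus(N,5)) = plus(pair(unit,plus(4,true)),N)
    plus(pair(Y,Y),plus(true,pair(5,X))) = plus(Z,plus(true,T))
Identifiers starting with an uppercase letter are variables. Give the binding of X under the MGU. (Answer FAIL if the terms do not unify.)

FAIL

Decompose pair/2: plus(unit,X) = plus(unit,Z),  L = N.
Decompose plus/2: unit = unit,  X = Z.
Delete trivial equation unit = unit.
Bind X := Z; substituting into the one remaining equation that mentions X gives: plus(pair(Y,Y),plus(true,pair(5,Z))) = plus(Z,plus(true,T)).
Bind L := N; substituting into the one remaining equation that mentions L gives: plus(pair(U,5),pair(A,5)) = plus(pair(pair(A,N),5),pair(pair(N,4),5)).
Decompose plus/2: pair(U,5) = pair(pair(A,N),5),  pair(A,5) = pair(pair(N,4),5).
Decompose pair/2: U = pair(A,N),  5 = 5.
Bind U := pair(A,N); no other remaining equation mentions U.
Delete trivial equation 5 = 5.
Decompose pair/2: A = pair(N,4),  5 = 5.
Bind A := pair(N,4); no other remaining equation mentions A. Substituting into the earlier binding gives U := pair(pair(N,4),N).
Delete trivial equation 5 = 5.
Decompose plus/2: pair(unit,Y) = pair(unit,plus(4,true)),  plus(N,5) = N.
Decompose pair/2: unit = unit,  Y = plus(4,true).
Delete trivial equation unit = unit.
Bind Y := plus(4,true); substituting into the one remaining equation that mentions Y gives: plus(pair(plus(4,true),plus(4,true)),plus(true,pair(5,Z))) = plus(Z,plus(true,T)).
Occurs check fails: N occurs in plus(N,5); the equation N = plus(N,5) has no finite solution.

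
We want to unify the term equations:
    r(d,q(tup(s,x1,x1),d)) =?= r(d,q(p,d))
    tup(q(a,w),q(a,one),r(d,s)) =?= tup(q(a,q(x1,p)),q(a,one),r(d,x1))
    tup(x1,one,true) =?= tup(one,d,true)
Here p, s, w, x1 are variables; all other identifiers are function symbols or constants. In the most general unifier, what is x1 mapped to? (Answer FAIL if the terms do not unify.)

Decompose r/2: d =?= d,  q(tup(s,x1,x1),d) =?= q(p,d).
Delete trivial equation d =?= d.
Decompose q/2: tup(s,x1,x1) =?= p,  d =?= d.
Bind p := tup(s,x1,x1); substituting into the one remaining equation that mentions p gives: tup(q(a,w),q(a,one),r(d,s)) =?= tup(q(a,q(x1,tup(s,x1,x1))),q(a,one),r(d,x1)).
Delete trivial equation d =?= d.
Decompose tup/3: q(a,w) =?= q(a,q(x1,tup(s,x1,x1))),  q(a,one) =?= q(a,one),  r(d,s) =?= r(d,x1).
Decompose q/2: a =?= a,  w =?= q(x1,tup(s,x1,x1)).
Delete trivial equation a =?= a.
Bind w := q(x1,tup(s,x1,x1)); no other remaining equation mentions w.
Delete trivial equation q(a,one) =?= q(a,one).
Decompose r/2: d =?= d,  s =?= x1.
Delete trivial equation d =?= d.
Bind s := x1; no other remaining equation mentions s. Substituting into the earlier bindings gives p := tup(x1,x1,x1), w := q(x1,tup(x1,x1,x1)).
Decompose tup/3: x1 =?= one,  one =?= d,  true =?= true.
Bind x1 := one; no other remaining equation mentions x1. Substituting into the earlier bindings gives p := tup(one,one,one), w := q(one,tup(one,one,one)), s := one.
Clash: constants one and d differ; no unifier exists.

FAIL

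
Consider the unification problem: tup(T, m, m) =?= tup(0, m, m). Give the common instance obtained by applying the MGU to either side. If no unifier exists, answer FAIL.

tup(0, m, m)

Decompose tup/3: T =?= 0,  m =?= m,  m =?= m.
Bind T := 0; no other remaining equation mentions T.
Delete trivial equation m =?= m.
Delete trivial equation m =?= m.
Applying the MGU to either side gives tup(0, m, m).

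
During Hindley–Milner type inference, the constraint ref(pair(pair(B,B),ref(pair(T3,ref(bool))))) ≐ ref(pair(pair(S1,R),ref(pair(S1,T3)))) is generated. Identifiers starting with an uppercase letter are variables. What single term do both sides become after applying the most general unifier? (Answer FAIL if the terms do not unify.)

Decompose ref/1: pair(pair(B,B),ref(pair(T3,ref(bool)))) ≐ pair(pair(S1,R),ref(pair(S1,T3))).
Decompose pair/2: pair(B,B) ≐ pair(S1,R),  ref(pair(T3,ref(bool))) ≐ ref(pair(S1,T3)).
Decompose pair/2: B ≐ S1,  B ≐ R.
Bind B := S1; substituting into the one remaining equation that mentions B gives: S1 ≐ R.
Bind S1 := R; substituting into the remaining equation gives: ref(pair(T3,ref(bool))) ≐ ref(pair(R,T3)). Substituting into the earlier binding gives B := R.
Decompose ref/1: pair(T3,ref(bool)) ≐ pair(R,T3).
Decompose pair/2: T3 ≐ R,  ref(bool) ≐ T3.
Bind T3 := R; substituting into the remaining equation gives: ref(bool) ≐ R.
Bind R := ref(bool). Substituting into the earlier bindings gives B := ref(bool), S1 := ref(bool), T3 := ref(bool).
Applying the MGU to either side gives ref(pair(pair(ref(bool),ref(bool)),ref(pair(ref(bool),ref(bool))))).

ref(pair(pair(ref(bool),ref(bool)),ref(pair(ref(bool),ref(bool)))))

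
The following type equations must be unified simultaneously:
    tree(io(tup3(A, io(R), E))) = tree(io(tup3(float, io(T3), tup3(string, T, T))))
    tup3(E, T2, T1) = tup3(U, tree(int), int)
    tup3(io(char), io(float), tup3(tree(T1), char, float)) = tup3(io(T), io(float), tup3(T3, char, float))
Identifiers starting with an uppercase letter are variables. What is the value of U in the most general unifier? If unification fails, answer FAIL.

tup3(string, char, char)

Decompose tree/1: io(tup3(A, io(R), E)) = io(tup3(float, io(T3), tup3(string, T, T))).
Decompose io/1: tup3(A, io(R), E) = tup3(float, io(T3), tup3(string, T, T)).
Decompose tup3/3: A = float,  io(R) = io(T3),  E = tup3(string, T, T).
Bind A := float; no other remaining equation mentions A.
Decompose io/1: R = T3.
Bind R := T3; no other remaining equation mentions R.
Bind E := tup3(string, T, T); substituting into the one remaining equation that mentions E gives: tup3(tup3(string, T, T), T2, T1) = tup3(U, tree(int), int).
Decompose tup3/3: tup3(string, T, T) = U,  T2 = tree(int),  T1 = int.
Bind U := tup3(string, T, T); no other remaining equation mentions U.
Bind T2 := tree(int); no other remaining equation mentions T2.
Bind T1 := int; substituting into the remaining equation gives: tup3(io(char), io(float), tup3(tree(int), char, float)) = tup3(io(T), io(float), tup3(T3, char, float)).
Decompose tup3/3: io(char) = io(T),  io(float) = io(float),  tup3(tree(int), char, float) = tup3(T3, char, float).
Decompose io/1: char = T.
Bind T := char; no other remaining equation mentions T. Substituting into the earlier bindings gives E := tup3(string, char, char), U := tup3(string, char, char).
Delete trivial equation io(float) = io(float).
Decompose tup3/3: tree(int) = T3,  char = char,  float = float.
Bind T3 := tree(int); no other remaining equation mentions T3. Substituting into the earlier binding gives R := tree(int).
Delete trivial equation char = char.
Delete trivial equation float = float.
MGU = { A := float, R := tree(int), E := tup3(string, char, char), U := tup3(string, char, char), T2 := tree(int), T1 := int, T := char, T3 := tree(int) }, so U := tup3(string, char, char).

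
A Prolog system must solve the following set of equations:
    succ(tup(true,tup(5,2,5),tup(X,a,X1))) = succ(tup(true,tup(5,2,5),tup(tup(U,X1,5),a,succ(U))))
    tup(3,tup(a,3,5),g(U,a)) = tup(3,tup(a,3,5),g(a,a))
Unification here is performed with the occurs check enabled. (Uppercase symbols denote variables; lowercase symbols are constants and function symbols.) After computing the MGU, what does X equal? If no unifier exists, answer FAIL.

Decompose succ/1: tup(true,tup(5,2,5),tup(X,a,X1)) = tup(true,tup(5,2,5),tup(tup(U,X1,5),a,succ(U))).
Decompose tup/3: true = true,  tup(5,2,5) = tup(5,2,5),  tup(X,a,X1) = tup(tup(U,X1,5),a,succ(U)).
Delete trivial equation true = true.
Delete trivial equation tup(5,2,5) = tup(5,2,5).
Decompose tup/3: X = tup(U,X1,5),  a = a,  X1 = succ(U).
Bind X := tup(U,X1,5); no other remaining equation mentions X.
Delete trivial equation a = a.
Bind X1 := succ(U); no other remaining equation mentions X1. Substituting into the earlier binding gives X := tup(U,succ(U),5).
Decompose tup/3: 3 = 3,  tup(a,3,5) = tup(a,3,5),  g(U,a) = g(a,a).
Delete trivial equation 3 = 3.
Delete trivial equation tup(a,3,5) = tup(a,3,5).
Decompose g/2: U = a,  a = a.
Bind U := a; no other remaining equation mentions U. Substituting into the earlier bindings gives X := tup(a,succ(a),5), X1 := succ(a).
Delete trivial equation a = a.
MGU = { X = tup(a,succ(a),5), X1 = succ(a), U = a }, so X = tup(a,succ(a),5).

tup(a,succ(a),5)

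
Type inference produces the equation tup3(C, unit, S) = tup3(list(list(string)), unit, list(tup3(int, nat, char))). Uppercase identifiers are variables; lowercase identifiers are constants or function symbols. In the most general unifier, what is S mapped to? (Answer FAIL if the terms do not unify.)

Decompose tup3/3: C = list(list(string)),  unit = unit,  S = list(tup3(int, nat, char)).
Bind C := list(list(string)); no other remaining equation mentions C.
Delete trivial equation unit = unit.
Bind S := list(tup3(int, nat, char)).
MGU = { C := list(list(string)), S := list(tup3(int, nat, char)) }, so S := list(tup3(int, nat, char)).

list(tup3(int, nat, char))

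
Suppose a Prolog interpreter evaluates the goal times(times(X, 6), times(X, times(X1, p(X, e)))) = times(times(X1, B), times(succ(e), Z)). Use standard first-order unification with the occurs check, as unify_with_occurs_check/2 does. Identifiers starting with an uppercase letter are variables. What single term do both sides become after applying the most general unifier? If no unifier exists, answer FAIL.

Decompose times/2: times(X, 6) = times(X1, B),  times(X, times(X1, p(X, e))) = times(succ(e), Z).
Decompose times/2: X = X1,  6 = B.
Bind X := X1; substituting into the one remaining equation that mentions X gives: times(X1, times(X1, p(X1, e))) = times(succ(e), Z).
Bind B := 6; no other remaining equation mentions B.
Decompose times/2: X1 = succ(e),  times(X1, p(X1, e)) = Z.
Bind X1 := succ(e); substituting into the remaining equation gives: times(succ(e), p(succ(e), e)) = Z. Substituting into the earlier binding gives X := succ(e).
Bind Z := times(succ(e), p(succ(e), e)).
Applying the MGU to either side gives times(times(succ(e), 6), times(succ(e), times(succ(e), p(succ(e), e)))).

times(times(succ(e), 6), times(succ(e), times(succ(e), p(succ(e), e))))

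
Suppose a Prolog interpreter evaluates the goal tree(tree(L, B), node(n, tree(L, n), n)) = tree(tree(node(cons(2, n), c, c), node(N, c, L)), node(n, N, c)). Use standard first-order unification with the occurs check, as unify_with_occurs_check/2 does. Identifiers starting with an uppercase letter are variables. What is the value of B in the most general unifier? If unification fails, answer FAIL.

FAIL

Decompose tree/2: tree(L, B) = tree(node(cons(2, n), c, c), node(N, c, L)),  node(n, tree(L, n), n) = node(n, N, c).
Decompose tree/2: L = node(cons(2, n), c, c),  B = node(N, c, L).
Bind L := node(cons(2, n), c, c); substituting into the remaining equations gives: B = node(N, c, node(cons(2, n), c, c)),  node(n, tree(node(cons(2, n), c, c), n), n) = node(n, N, c).
Bind B := node(N, c, node(cons(2, n), c, c)); no other remaining equation mentions B.
Decompose node/3: n = n,  tree(node(cons(2, n), c, c), n) = N,  n = c.
Delete trivial equation n = n.
Bind N := tree(node(cons(2, n), c, c), n); no other remaining equation mentions N. Substituting into the earlier binding gives B := node(tree(node(cons(2, n), c, c), n), c, node(cons(2, n), c, c)).
Clash: constants n and c differ; no unifier exists.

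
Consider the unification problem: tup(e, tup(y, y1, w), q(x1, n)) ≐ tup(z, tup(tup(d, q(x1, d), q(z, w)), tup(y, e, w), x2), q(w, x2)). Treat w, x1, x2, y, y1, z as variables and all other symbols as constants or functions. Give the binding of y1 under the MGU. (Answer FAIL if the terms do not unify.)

tup(tup(d, q(n, d), q(e, n)), e, n)

Decompose tup/3: e ≐ z,  tup(y, y1, w) ≐ tup(tup(d, q(x1, d), q(z, w)), tup(y, e, w), x2),  q(x1, n) ≐ q(w, x2).
Bind z := e; substituting into the one remaining equation that mentions z gives: tup(y, y1, w) ≐ tup(tup(d, q(x1, d), q(e, w)), tup(y, e, w), x2).
Decompose tup/3: y ≐ tup(d, q(x1, d), q(e, w)),  y1 ≐ tup(y, e, w),  w ≐ x2.
Bind y := tup(d, q(x1, d), q(e, w)); substituting into the one remaining equation that mentions y gives: y1 ≐ tup(tup(d, q(x1, d), q(e, w)), e, w).
Bind y1 := tup(tup(d, q(x1, d), q(e, w)), e, w); no other remaining equation mentions y1.
Bind w := x2; substituting into the remaining equation gives: q(x1, n) ≐ q(x2, x2). Substituting into the earlier bindings gives y := tup(d, q(x1, d), q(e, x2)), y1 := tup(tup(d, q(x1, d), q(e, x2)), e, x2).
Decompose q/2: x1 ≐ x2,  n ≐ x2.
Bind x1 := x2; no other remaining equation mentions x1. Substituting into the earlier bindings gives y := tup(d, q(x2, d), q(e, x2)), y1 := tup(tup(d, q(x2, d), q(e, x2)), e, x2).
Bind x2 := n. Substituting into the earlier bindings gives y := tup(d, q(n, d), q(e, n)), y1 := tup(tup(d, q(n, d), q(e, n)), e, n), w := n, x1 := n.
MGU = { z := e, y := tup(d, q(n, d), q(e, n)), y1 := tup(tup(d, q(n, d), q(e, n)), e, n), w := n, x1 := n, x2 := n }, so y1 := tup(tup(d, q(n, d), q(e, n)), e, n).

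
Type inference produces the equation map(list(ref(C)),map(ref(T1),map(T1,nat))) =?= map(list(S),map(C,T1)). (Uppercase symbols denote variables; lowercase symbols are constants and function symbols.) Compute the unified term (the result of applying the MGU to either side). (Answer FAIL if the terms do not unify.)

FAIL

Decompose map/2: list(ref(C)) =?= list(S),  map(ref(T1),map(T1,nat)) =?= map(C,T1).
Decompose list/1: ref(C) =?= S.
Bind S := ref(C); no other remaining equation mentions S.
Decompose map/2: ref(T1) =?= C,  map(T1,nat) =?= T1.
Bind C := ref(T1); no other remaining equation mentions C. Substituting into the earlier binding gives S := ref(ref(T1)).
Occurs check fails: T1 occurs in map(T1,nat); the equation T1 =?= map(T1,nat) has no finite solution.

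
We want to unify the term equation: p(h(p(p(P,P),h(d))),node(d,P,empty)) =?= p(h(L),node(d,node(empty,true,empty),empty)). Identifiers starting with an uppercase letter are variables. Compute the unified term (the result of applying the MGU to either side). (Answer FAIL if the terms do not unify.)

Decompose p/2: h(p(p(P,P),h(d))) =?= h(L),  node(d,P,empty) =?= node(d,node(empty,true,empty),empty).
Decompose h/1: p(p(P,P),h(d)) =?= L.
Bind L := p(p(P,P),h(d)); no other remaining equation mentions L.
Decompose node/3: d =?= d,  P =?= node(empty,true,empty),  empty =?= empty.
Delete trivial equation d =?= d.
Bind P := node(empty,true,empty); no other remaining equation mentions P. Substituting into the earlier binding gives L := p(p(node(empty,true,empty),node(empty,true,empty)),h(d)).
Delete trivial equation empty =?= empty.
Applying the MGU to either side gives p(h(p(p(node(empty,true,empty),node(empty,true,empty)),h(d))),node(d,node(empty,true,empty),empty)).

p(h(p(p(node(empty,true,empty),node(empty,true,empty)),h(d))),node(d,node(empty,true,empty),empty))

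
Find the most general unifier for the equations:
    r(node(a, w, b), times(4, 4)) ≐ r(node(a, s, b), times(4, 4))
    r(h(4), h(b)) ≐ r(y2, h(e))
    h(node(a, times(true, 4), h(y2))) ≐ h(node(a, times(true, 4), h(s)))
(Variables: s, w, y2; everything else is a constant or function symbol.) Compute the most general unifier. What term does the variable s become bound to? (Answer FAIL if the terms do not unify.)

FAIL

Decompose r/2: node(a, w, b) ≐ node(a, s, b),  times(4, 4) ≐ times(4, 4).
Decompose node/3: a ≐ a,  w ≐ s,  b ≐ b.
Delete trivial equation a ≐ a.
Bind w := s; no other remaining equation mentions w.
Delete trivial equation b ≐ b.
Delete trivial equation times(4, 4) ≐ times(4, 4).
Decompose r/2: h(4) ≐ y2,  h(b) ≐ h(e).
Bind y2 := h(4); substituting into the one remaining equation that mentions y2 gives: h(node(a, times(true, 4), h(h(4)))) ≐ h(node(a, times(true, 4), h(s))).
Decompose h/1: b ≐ e.
Clash: constants b and e differ; no unifier exists.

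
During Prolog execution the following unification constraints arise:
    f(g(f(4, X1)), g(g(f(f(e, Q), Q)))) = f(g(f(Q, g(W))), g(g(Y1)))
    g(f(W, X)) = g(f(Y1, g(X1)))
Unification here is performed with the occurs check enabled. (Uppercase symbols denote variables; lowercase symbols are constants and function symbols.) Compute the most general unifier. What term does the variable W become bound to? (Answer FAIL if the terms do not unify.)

f(f(e, 4), 4)

Decompose f/2: g(f(4, X1)) = g(f(Q, g(W))),  g(g(f(f(e, Q), Q))) = g(g(Y1)).
Decompose g/1: f(4, X1) = f(Q, g(W)).
Decompose f/2: 4 = Q,  X1 = g(W).
Bind Q := 4; substituting into the one remaining equation that mentions Q gives: g(g(f(f(e, 4), 4))) = g(g(Y1)).
Bind X1 := g(W); substituting into the one remaining equation that mentions X1 gives: g(f(W, X)) = g(f(Y1, g(g(W)))).
Decompose g/1: g(f(f(e, 4), 4)) = g(Y1).
Decompose g/1: f(f(e, 4), 4) = Y1.
Bind Y1 := f(f(e, 4), 4); substituting into the remaining equation gives: g(f(W, X)) = g(f(f(f(e, 4), 4), g(g(W)))).
Decompose g/1: f(W, X) = f(f(f(e, 4), 4), g(g(W))).
Decompose f/2: W = f(f(e, 4), 4),  X = g(g(W)).
Bind W := f(f(e, 4), 4); substituting into the remaining equation gives: X = g(g(f(f(e, 4), 4))). Substituting into the earlier binding gives X1 := g(f(f(e, 4), 4)).
Bind X := g(g(f(f(e, 4), 4))).
MGU = { Q = 4, X1 = g(f(f(e, 4), 4)), Y1 = f(f(e, 4), 4), W = f(f(e, 4), 4), X = g(g(f(f(e, 4), 4))) }, so W = f(f(e, 4), 4).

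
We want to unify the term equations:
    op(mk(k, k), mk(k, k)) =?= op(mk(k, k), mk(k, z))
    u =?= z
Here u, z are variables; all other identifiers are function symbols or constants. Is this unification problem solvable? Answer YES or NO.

YES

Decompose op/2: mk(k, k) =?= mk(k, k),  mk(k, k) =?= mk(k, z).
Delete trivial equation mk(k, k) =?= mk(k, k).
Decompose mk/2: k =?= k,  k =?= z.
Delete trivial equation k =?= k.
Bind z := k; substituting into the remaining equation gives: u =?= k.
Bind u := k.
No equations remain and no clash or occurs-check failure arose, so a unifier exists.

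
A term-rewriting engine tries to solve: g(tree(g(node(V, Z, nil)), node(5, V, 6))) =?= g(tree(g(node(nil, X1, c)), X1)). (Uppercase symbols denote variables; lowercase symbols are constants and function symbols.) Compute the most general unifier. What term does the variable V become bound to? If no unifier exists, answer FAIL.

Decompose g/1: tree(g(node(V, Z, nil)), node(5, V, 6)) =?= tree(g(node(nil, X1, c)), X1).
Decompose tree/2: g(node(V, Z, nil)) =?= g(node(nil, X1, c)),  node(5, V, 6) =?= X1.
Decompose g/1: node(V, Z, nil) =?= node(nil, X1, c).
Decompose node/3: V =?= nil,  Z =?= X1,  nil =?= c.
Bind V := nil; substituting into the one remaining equation that mentions V gives: node(5, nil, 6) =?= X1.
Bind Z := X1; no other remaining equation mentions Z.
Clash: constants nil and c differ; no unifier exists.

FAIL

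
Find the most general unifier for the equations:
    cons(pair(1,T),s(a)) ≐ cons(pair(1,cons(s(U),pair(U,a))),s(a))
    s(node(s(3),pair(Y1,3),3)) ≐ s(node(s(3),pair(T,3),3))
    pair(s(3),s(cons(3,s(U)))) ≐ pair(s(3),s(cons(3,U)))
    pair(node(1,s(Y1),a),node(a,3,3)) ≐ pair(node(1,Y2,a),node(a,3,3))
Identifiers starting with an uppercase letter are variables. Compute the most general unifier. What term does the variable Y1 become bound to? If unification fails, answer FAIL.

FAIL

Decompose cons/2: pair(1,T) ≐ pair(1,cons(s(U),pair(U,a))),  s(a) ≐ s(a).
Decompose pair/2: 1 ≐ 1,  T ≐ cons(s(U),pair(U,a)).
Delete trivial equation 1 ≐ 1.
Bind T := cons(s(U),pair(U,a)); substituting into the one remaining equation that mentions T gives: s(node(s(3),pair(Y1,3),3)) ≐ s(node(s(3),pair(cons(s(U),pair(U,a)),3),3)).
Delete trivial equation s(a) ≐ s(a).
Decompose s/1: node(s(3),pair(Y1,3),3) ≐ node(s(3),pair(cons(s(U),pair(U,a)),3),3).
Decompose node/3: s(3) ≐ s(3),  pair(Y1,3) ≐ pair(cons(s(U),pair(U,a)),3),  3 ≐ 3.
Delete trivial equation s(3) ≐ s(3).
Decompose pair/2: Y1 ≐ cons(s(U),pair(U,a)),  3 ≐ 3.
Bind Y1 := cons(s(U),pair(U,a)); substituting into the one remaining equation that mentions Y1 gives: pair(node(1,s(cons(s(U),pair(U,a))),a),node(a,3,3)) ≐ pair(node(1,Y2,a),node(a,3,3)).
Delete trivial equation 3 ≐ 3.
Delete trivial equation 3 ≐ 3.
Decompose pair/2: s(3) ≐ s(3),  s(cons(3,s(U))) ≐ s(cons(3,U)).
Delete trivial equation s(3) ≐ s(3).
Decompose s/1: cons(3,s(U)) ≐ cons(3,U).
Decompose cons/2: 3 ≐ 3,  s(U) ≐ U.
Delete trivial equation 3 ≐ 3.
Occurs check fails: U occurs in s(U); the equation U ≐ s(U) has no finite solution.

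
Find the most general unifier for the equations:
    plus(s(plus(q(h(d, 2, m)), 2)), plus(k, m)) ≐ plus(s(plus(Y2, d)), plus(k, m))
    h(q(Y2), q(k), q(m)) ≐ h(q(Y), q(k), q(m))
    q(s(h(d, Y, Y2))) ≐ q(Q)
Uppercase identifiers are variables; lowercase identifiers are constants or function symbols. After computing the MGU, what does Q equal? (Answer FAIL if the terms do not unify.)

Decompose plus/2: s(plus(q(h(d, 2, m)), 2)) ≐ s(plus(Y2, d)),  plus(k, m) ≐ plus(k, m).
Decompose s/1: plus(q(h(d, 2, m)), 2) ≐ plus(Y2, d).
Decompose plus/2: q(h(d, 2, m)) ≐ Y2,  2 ≐ d.
Bind Y2 := q(h(d, 2, m)); substituting into the 2 remaining equations that mention Y2 gives: h(q(q(h(d, 2, m))), q(k), q(m)) ≐ h(q(Y), q(k), q(m)),  q(s(h(d, Y, q(h(d, 2, m))))) ≐ q(Q).
Clash: constants 2 and d differ; no unifier exists.

FAIL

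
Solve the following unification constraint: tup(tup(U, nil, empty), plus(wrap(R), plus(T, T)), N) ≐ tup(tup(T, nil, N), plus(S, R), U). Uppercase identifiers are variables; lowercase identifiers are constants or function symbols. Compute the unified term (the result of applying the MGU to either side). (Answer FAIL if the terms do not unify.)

tup(tup(empty, nil, empty), plus(wrap(plus(empty, empty)), plus(empty, empty)), empty)

Decompose tup/3: tup(U, nil, empty) ≐ tup(T, nil, N),  plus(wrap(R), plus(T, T)) ≐ plus(S, R),  N ≐ U.
Decompose tup/3: U ≐ T,  nil ≐ nil,  empty ≐ N.
Bind U := T; substituting into the one remaining equation that mentions U gives: N ≐ T.
Delete trivial equation nil ≐ nil.
Bind N := empty; substituting into the one remaining equation that mentions N gives: empty ≐ T.
Decompose plus/2: wrap(R) ≐ S,  plus(T, T) ≐ R.
Bind S := wrap(R); no other remaining equation mentions S.
Bind R := plus(T, T); no other remaining equation mentions R. Substituting into the earlier binding gives S := wrap(plus(T, T)).
Bind T := empty. Substituting into the earlier bindings gives U := empty, S := wrap(plus(empty, empty)), R := plus(empty, empty).
Applying the MGU to either side gives tup(tup(empty, nil, empty), plus(wrap(plus(empty, empty)), plus(empty, empty)), empty).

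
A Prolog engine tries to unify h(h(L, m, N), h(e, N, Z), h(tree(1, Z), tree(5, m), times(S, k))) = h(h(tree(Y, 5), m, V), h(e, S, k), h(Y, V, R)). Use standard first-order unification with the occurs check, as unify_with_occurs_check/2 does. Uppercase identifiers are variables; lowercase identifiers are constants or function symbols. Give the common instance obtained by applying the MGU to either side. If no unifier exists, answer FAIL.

Decompose h/3: h(L, m, N) = h(tree(Y, 5), m, V),  h(e, N, Z) = h(e, S, k),  h(tree(1, Z), tree(5, m), times(S, k)) = h(Y, V, R).
Decompose h/3: L = tree(Y, 5),  m = m,  N = V.
Bind L := tree(Y, 5); no other remaining equation mentions L.
Delete trivial equation m = m.
Bind N := V; substituting into the one remaining equation that mentions N gives: h(e, V, Z) = h(e, S, k).
Decompose h/3: e = e,  V = S,  Z = k.
Delete trivial equation e = e.
Bind V := S; substituting into the one remaining equation that mentions V gives: h(tree(1, Z), tree(5, m), times(S, k)) = h(Y, S, R). Substituting into the earlier binding gives N := S.
Bind Z := k; substituting into the remaining equation gives: h(tree(1, k), tree(5, m), times(S, k)) = h(Y, S, R).
Decompose h/3: tree(1, k) = Y,  tree(5, m) = S,  times(S, k) = R.
Bind Y := tree(1, k); no other remaining equation mentions Y. Substituting into the earlier binding gives L := tree(tree(1, k), 5).
Bind S := tree(5, m); substituting into the remaining equation gives: times(tree(5, m), k) = R. Substituting into the earlier bindings gives N := tree(5, m), V := tree(5, m).
Bind R := times(tree(5, m), k).
Applying the MGU to either side gives h(h(tree(tree(1, k), 5), m, tree(5, m)), h(e, tree(5, m), k), h(tree(1, k), tree(5, m), times(tree(5, m), k))).

h(h(tree(tree(1, k), 5), m, tree(5, m)), h(e, tree(5, m), k), h(tree(1, k), tree(5, m), times(tree(5, m), k)))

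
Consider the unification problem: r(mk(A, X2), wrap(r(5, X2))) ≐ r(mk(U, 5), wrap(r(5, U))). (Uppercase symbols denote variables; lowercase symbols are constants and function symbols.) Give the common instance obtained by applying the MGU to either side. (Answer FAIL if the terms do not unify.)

Decompose r/2: mk(A, X2) ≐ mk(U, 5),  wrap(r(5, X2)) ≐ wrap(r(5, U)).
Decompose mk/2: A ≐ U,  X2 ≐ 5.
Bind A := U; no other remaining equation mentions A.
Bind X2 := 5; substituting into the remaining equation gives: wrap(r(5, 5)) ≐ wrap(r(5, U)).
Decompose wrap/1: r(5, 5) ≐ r(5, U).
Decompose r/2: 5 ≐ 5,  5 ≐ U.
Delete trivial equation 5 ≐ 5.
Bind U := 5. Substituting into the earlier binding gives A := 5.
Applying the MGU to either side gives r(mk(5, 5), wrap(r(5, 5))).

r(mk(5, 5), wrap(r(5, 5)))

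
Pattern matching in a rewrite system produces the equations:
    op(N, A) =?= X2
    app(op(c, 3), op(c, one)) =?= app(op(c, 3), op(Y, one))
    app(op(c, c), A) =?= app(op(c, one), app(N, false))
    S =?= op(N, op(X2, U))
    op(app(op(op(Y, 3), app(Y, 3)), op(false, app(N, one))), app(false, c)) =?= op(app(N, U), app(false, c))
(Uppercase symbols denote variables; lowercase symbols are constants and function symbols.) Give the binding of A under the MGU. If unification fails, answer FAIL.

Bind X2 := op(N, A); substituting into the one remaining equation that mentions X2 gives: S =?= op(N, op(op(N, A), U)).
Decompose app/2: op(c, 3) =?= op(c, 3),  op(c, one) =?= op(Y, one).
Delete trivial equation op(c, 3) =?= op(c, 3).
Decompose op/2: c =?= Y,  one =?= one.
Bind Y := c; substituting into the one remaining equation that mentions Y gives: op(app(op(op(c, 3), app(c, 3)), op(false, app(N, one))), app(false, c)) =?= op(app(N, U), app(false, c)).
Delete trivial equation one =?= one.
Decompose app/2: op(c, c) =?= op(c, one),  A =?= app(N, false).
Decompose op/2: c =?= c,  c =?= one.
Delete trivial equation c =?= c.
Clash: constants c and one differ; no unifier exists.

FAIL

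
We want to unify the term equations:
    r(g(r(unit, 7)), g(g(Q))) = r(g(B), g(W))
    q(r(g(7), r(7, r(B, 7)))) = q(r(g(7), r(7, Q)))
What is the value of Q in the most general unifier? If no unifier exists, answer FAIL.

r(r(unit, 7), 7)

Decompose r/2: g(r(unit, 7)) = g(B),  g(g(Q)) = g(W).
Decompose g/1: r(unit, 7) = B.
Bind B := r(unit, 7); substituting into the one remaining equation that mentions B gives: q(r(g(7), r(7, r(r(unit, 7), 7)))) = q(r(g(7), r(7, Q))).
Decompose g/1: g(Q) = W.
Bind W := g(Q); no other remaining equation mentions W.
Decompose q/1: r(g(7), r(7, r(r(unit, 7), 7))) = r(g(7), r(7, Q)).
Decompose r/2: g(7) = g(7),  r(7, r(r(unit, 7), 7)) = r(7, Q).
Delete trivial equation g(7) = g(7).
Decompose r/2: 7 = 7,  r(r(unit, 7), 7) = Q.
Delete trivial equation 7 = 7.
Bind Q := r(r(unit, 7), 7). Substituting into the earlier binding gives W := g(r(r(unit, 7), 7)).
MGU = { B -> r(unit, 7), W -> g(r(r(unit, 7), 7)), Q -> r(r(unit, 7), 7) }, so Q -> r(r(unit, 7), 7).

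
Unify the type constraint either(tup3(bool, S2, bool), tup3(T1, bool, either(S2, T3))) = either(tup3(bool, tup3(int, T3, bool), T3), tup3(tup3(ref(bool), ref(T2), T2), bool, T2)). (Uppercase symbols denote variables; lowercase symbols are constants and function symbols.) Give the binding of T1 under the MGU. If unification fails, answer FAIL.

tup3(ref(bool), ref(either(tup3(int, bool, bool), bool)), either(tup3(int, bool, bool), bool))

Decompose either/2: tup3(bool, S2, bool) = tup3(bool, tup3(int, T3, bool), T3),  tup3(T1, bool, either(S2, T3)) = tup3(tup3(ref(bool), ref(T2), T2), bool, T2).
Decompose tup3/3: bool = bool,  S2 = tup3(int, T3, bool),  bool = T3.
Delete trivial equation bool = bool.
Bind S2 := tup3(int, T3, bool); substituting into the one remaining equation that mentions S2 gives: tup3(T1, bool, either(tup3(int, T3, bool), T3)) = tup3(tup3(ref(bool), ref(T2), T2), bool, T2).
Bind T3 := bool; substituting into the remaining equation gives: tup3(T1, bool, either(tup3(int, bool, bool), bool)) = tup3(tup3(ref(bool), ref(T2), T2), bool, T2). Substituting into the earlier binding gives S2 := tup3(int, bool, bool).
Decompose tup3/3: T1 = tup3(ref(bool), ref(T2), T2),  bool = bool,  either(tup3(int, bool, bool), bool) = T2.
Bind T1 := tup3(ref(bool), ref(T2), T2); no other remaining equation mentions T1.
Delete trivial equation bool = bool.
Bind T2 := either(tup3(int, bool, bool), bool). Substituting into the earlier binding gives T1 := tup3(ref(bool), ref(either(tup3(int, bool, bool), bool)), either(tup3(int, bool, bool), bool)).
MGU = { S2 ↦ tup3(int, bool, bool), T3 ↦ bool, T1 ↦ tup3(ref(bool), ref(either(tup3(int, bool, bool), bool)), either(tup3(int, bool, bool), bool)), T2 ↦ either(tup3(int, bool, bool), bool) }, so T1 ↦ tup3(ref(bool), ref(either(tup3(int, bool, bool), bool)), either(tup3(int, bool, bool), bool)).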